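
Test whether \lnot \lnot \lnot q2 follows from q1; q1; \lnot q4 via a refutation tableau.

No

Initial set: {q1; q1; \lnot q4; \lnot \lnot \lnot \lnot q2}.
\lnot \lnot \lnot \lnot q2: drop double negation, giving \lnot \lnot q2.
○ open, literals {q1=true, q2=true, q4=false}.
0 branches closed, 1 open.
An open branch gives a countermodel: q1=true, q2=true, q4=false (unmentioned atoms arbitrary); the premises hold there but the conclusion fails.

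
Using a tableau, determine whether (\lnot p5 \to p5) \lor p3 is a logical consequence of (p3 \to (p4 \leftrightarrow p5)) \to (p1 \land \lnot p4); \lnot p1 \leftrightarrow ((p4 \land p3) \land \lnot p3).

Initial set: {((p3 \to (p4 \leftrightarrow p5)) \to (p1 \land \lnot p4)); (\lnot p1 \leftrightarrow ((p4 \land p3) \land \lnot p3)); \lnot ((\lnot p5 \to p5) \lor p3)}.
\lnot ((\lnot p5 \to p5) \lor p3): α-rule — add \lnot (\lnot p5 \to p5), \lnot p3.
\lnot (\lnot p5 \to p5): α-rule — add \lnot p5, \lnot p5.
((p3 \to (p4 \leftrightarrow p5)) \to (p1 \land \lnot p4)): β-rule — branch into \lnot (p3 \to (p4 \leftrightarrow p5))  //  (p1 \land \lnot p4).
  branch 1 (add \lnot (p3 \to (p4 \leftrightarrow p5))):
    \lnot (p3 \to (p4 \leftrightarrow p5)): α-rule — add p3, \lnot (p4 \leftrightarrow p5).
    × closes — contains both p3 and \lnot p3.
  branch 2 (add (p1 \land \lnot p4)):
    (p1 \land \lnot p4): α-rule — add p1, \lnot p4.
    (\lnot p1 \leftrightarrow ((p4 \land p3) \land \lnot p3)): β-rule — branch into \lnot p1, ((p4 \land p3) \land \lnot p3)  //  \lnot \lnot p1, \lnot ((p4 \land p3) \land \lnot p3).
      branch 2.1 (add \lnot p1, ((p4 \land p3) \land \lnot p3)):
        × closes — contains both p1 and \lnot p1.
      branch 2.2 (add \lnot \lnot p1, \lnot ((p4 \land p3) \land \lnot p3)):
        \lnot ((p4 \land p3) \land \lnot p3): β-rule — branch into \lnot (p4 \land p3)  //  \lnot \lnot p3.
          branch 2.2.1 (add \lnot (p4 \land p3)):
            \lnot (p4 \land p3): β-rule — branch into \lnot p4  //  \lnot p3.
              branch 2.2.1.1 (add \lnot p4):
                ○ open, literals {p1=T, p3=F, p4=F, p5=F}.
              branch 2.2.1.2 (add \lnot p3):
                ○ open, literals {p1=T, p3=F, p4=F, p5=F}.
          branch 2.2.2 (add \lnot \lnot p3):
            × closes — contains both p3 and \lnot p3.
3 branches closed, 2 open.
An open branch gives a countermodel: p1=T, p3=F, p4=F, p5=F (unmentioned atoms arbitrary); the premises hold there but the conclusion fails.

No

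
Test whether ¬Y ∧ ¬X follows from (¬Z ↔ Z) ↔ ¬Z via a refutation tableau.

No

Initial set: {((¬Z ↔ Z) ↔ ¬Z); ¬(¬Y ∧ ¬X)}.
((¬Z ↔ Z) ↔ ¬Z): β-rule — branch into (¬Z ↔ Z), ¬Z  //  ¬(¬Z ↔ Z), ¬¬Z.
  branch 1 (add (¬Z ↔ Z), ¬Z):
    ¬(¬Y ∧ ¬X): β-rule — branch into ¬¬Y  //  ¬¬X.
      branch 1.1 (add ¬¬Y):
        (¬Z ↔ Z): β-rule — branch into ¬Z, Z  //  ¬¬Z, ¬Z.
          branch 1.1.1 (add ¬Z, Z):
            × closes — contains both Z and ¬Z.
          branch 1.1.2 (add ¬¬Z, ¬Z):
            × closes — contains both Z and ¬Z.
      branch 1.2 (add ¬¬X):
        (¬Z ↔ Z): β-rule — branch into ¬Z, Z  //  ¬¬Z, ¬Z.
          branch 1.2.1 (add ¬Z, Z):
            × closes — contains both Z and ¬Z.
          branch 1.2.2 (add ¬¬Z, ¬Z):
            × closes — contains both Z and ¬Z.
  branch 2 (add ¬(¬Z ↔ Z), ¬¬Z):
    ¬(¬Y ∧ ¬X): β-rule — branch into ¬¬Y  //  ¬¬X.
      branch 2.1 (add ¬¬Y):
        ¬(¬Z ↔ Z): β-rule — branch into ¬Z, ¬Z  //  ¬¬Z, Z.
          branch 2.1.1 (add ¬Z, ¬Z):
            × closes — contains both Z and ¬Z.
          branch 2.1.2 (add ¬¬Z, Z):
            ○ open, literals {Y=T, Z=T}.
      branch 2.2 (add ¬¬X):
        ¬(¬Z ↔ Z): β-rule — branch into ¬Z, ¬Z  //  ¬¬Z, Z.
          branch 2.2.1 (add ¬Z, ¬Z):
            × closes — contains both Z and ¬Z.
          branch 2.2.2 (add ¬¬Z, Z):
            ○ open, literals {X=T, Z=T}.
6 branches closed, 2 open.
An open branch gives a countermodel: Y=T, Z=T (unmentioned atoms arbitrary); the premises hold there but the conclusion fails.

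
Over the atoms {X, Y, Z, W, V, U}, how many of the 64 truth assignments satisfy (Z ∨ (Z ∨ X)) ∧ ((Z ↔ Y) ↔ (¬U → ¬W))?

Initial set: {((Z ∨ (Z ∨ X)) ∧ ((Z ↔ Y) ↔ (¬U → ¬W)))}.
((Z ∨ (Z ∨ X)) ∧ ((Z ↔ Y) ↔ (¬U → ¬W))): α-rule — add (Z ∨ (Z ∨ X)), ((Z ↔ Y) ↔ (¬U → ¬W)).
(Z ∨ (Z ∨ X)): β-rule — branch into Z  //  (Z ∨ X).
  branch 1 (add Z):
    ((Z ↔ Y) ↔ (¬U → ¬W)): β-rule — branch into (Z ↔ Y), (¬U → ¬W)  //  ¬(Z ↔ Y), ¬(¬U → ¬W).
      branch 1.1 (add (Z ↔ Y), (¬U → ¬W)):
        (Z ↔ Y): β-rule — branch into Z, Y  //  ¬Z, ¬Y.
          branch 1.1.1 (add Z, Y):
            (¬U → ¬W): β-rule — branch into ¬¬U  //  ¬W.
              branch 1.1.1.1 (add ¬¬U):
                ○ open, literals {U=1, Y=1, Z=1}.
              branch 1.1.1.2 (add ¬W):
                ○ open, literals {W=0, Y=1, Z=1}.
          branch 1.1.2 (add ¬Z, ¬Y):
            × closes — contains both Z and ¬Z.
      branch 1.2 (add ¬(Z ↔ Y), ¬(¬U → ¬W)):
        ¬(¬U → ¬W): α-rule — add ¬U, ¬¬W.
        ¬(Z ↔ Y): β-rule — branch into Z, ¬Y  //  ¬Z, Y.
          branch 1.2.1 (add Z, ¬Y):
            ○ open, literals {U=0, W=1, Y=0, Z=1}.
          branch 1.2.2 (add ¬Z, Y):
            × closes — contains both Z and ¬Z.
  branch 2 (add (Z ∨ X)):
    ((Z ↔ Y) ↔ (¬U → ¬W)): β-rule — branch into (Z ↔ Y), (¬U → ¬W)  //  ¬(Z ↔ Y), ¬(¬U → ¬W).
      branch 2.1 (add (Z ↔ Y), (¬U → ¬W)):
        (Z ∨ X): β-rule — branch into Z  //  X.
          branch 2.1.1 (add Z):
            (Z ↔ Y): β-rule — branch into Z, Y  //  ¬Z, ¬Y.
              branch 2.1.1.1 (add Z, Y):
                (¬U → ¬W): β-rule — branch into ¬¬U  //  ¬W.
                  branch 2.1.1.1.1 (add ¬¬U):
                    ○ open, literals {U=1, Y=1, Z=1}.
                  branch 2.1.1.1.2 (add ¬W):
                    ○ open, literals {W=0, Y=1, Z=1}.
              branch 2.1.1.2 (add ¬Z, ¬Y):
                × closes — contains both Z and ¬Z.
          branch 2.1.2 (add X):
            (Z ↔ Y): β-rule — branch into Z, Y  //  ¬Z, ¬Y.
              branch 2.1.2.1 (add Z, Y):
                (¬U → ¬W): β-rule — branch into ¬¬U  //  ¬W.
                  branch 2.1.2.1.1 (add ¬¬U):
                    ○ open, literals {U=1, X=1, Y=1, Z=1}.
                  branch 2.1.2.1.2 (add ¬W):
                    ○ open, literals {W=0, X=1, Y=1, Z=1}.
              branch 2.1.2.2 (add ¬Z, ¬Y):
                (¬U → ¬W): β-rule — branch into ¬¬U  //  ¬W.
                  branch 2.1.2.2.1 (add ¬¬U):
                    ○ open, literals {U=1, X=1, Y=0, Z=0}.
                  branch 2.1.2.2.2 (add ¬W):
                    ○ open, literals {W=0, X=1, Y=0, Z=0}.
      branch 2.2 (add ¬(Z ↔ Y), ¬(¬U → ¬W)):
        ¬(¬U → ¬W): α-rule — add ¬U, ¬¬W.
        (Z ∨ X): β-rule — branch into Z  //  X.
          branch 2.2.1 (add Z):
            ¬(Z ↔ Y): β-rule — branch into Z, ¬Y  //  ¬Z, Y.
              branch 2.2.1.1 (add Z, ¬Y):
                ○ open, literals {U=0, W=1, Y=0, Z=1}.
              branch 2.2.1.2 (add ¬Z, Y):
                × closes — contains both Z and ¬Z.
          branch 2.2.2 (add X):
            ¬(Z ↔ Y): β-rule — branch into Z, ¬Y  //  ¬Z, Y.
              branch 2.2.2.1 (add Z, ¬Y):
                ○ open, literals {U=0, W=1, X=1, Y=0, Z=1}.
              branch 2.2.2.2 (add ¬Z, Y):
                ○ open, literals {U=0, W=1, X=1, Y=1, Z=0}.
4 branches closed, 12 open.
Each open branch fixes some atoms; the unmentioned ones are free. Counting distinct full assignments: branch {U=1, Y=1, Z=1} (X, W, V) contributes 8 new; branch {W=0, Y=1, Z=1} (X, V, U) contributes 4 new; branch {U=0, W=1, Y=0, Z=1} (X, V) contributes 4 new; branch {U=1, Y=1, Z=1} (X, W, V) contributes 0 new; branch {W=0, Y=1, Z=1} (X, V, U) contributes 0 new; branch {U=1, X=1, Y=1, Z=1} (W, V) contributes 0 new; branch {W=0, X=1, Y=1, Z=1} (V, U) contributes 0 new; branch {U=1, X=1, Y=0, Z=0} (W, V) contributes 4 new; branch {W=0, X=1, Y=0, Z=0} (V, U) contributes 2 new; branch {U=0, W=1, Y=0, Z=1} (X, V) contributes 0 new; branch {U=0, W=1, X=1, Y=0, Z=1} (V) contributes 0 new; branch {U=0, W=1, X=1, Y=1, Z=0} (V) contributes 2 new. Total: 24.

24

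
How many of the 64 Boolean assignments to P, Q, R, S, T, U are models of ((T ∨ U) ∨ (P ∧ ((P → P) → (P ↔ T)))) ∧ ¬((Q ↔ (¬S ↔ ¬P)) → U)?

8

Initial set: {T (((T ∨ U) ∨ (P ∧ ((P → P) → (P ↔ T)))) ∧ ¬((Q ↔ (¬S ↔ ¬P)) → U))}.
T (((T ∨ U) ∨ (P ∧ ((P → P) → (P ↔ T)))) ∧ ¬((Q ↔ (¬S ↔ ¬P)) → U)): α-rule — add T ((T ∨ U) ∨ (P ∧ ((P → P) → (P ↔ T)))), T ¬((Q ↔ (¬S ↔ ¬P)) → U).
T ¬((Q ↔ (¬S ↔ ¬P)) → U): α-rule — add T (Q ↔ (¬S ↔ ¬P)), F U.
T ((T ∨ U) ∨ (P ∧ ((P → P) → (P ↔ T)))): β-rule — branch into T (T ∨ U)  //  T (P ∧ ((P → P) → (P ↔ T))).
  branch 1 (add T (T ∨ U)):
    T (Q ↔ (¬S ↔ ¬P)): β-rule — branch into T Q, T (¬S ↔ ¬P)  //  F Q, F (¬S ↔ ¬P).
      branch 1.1 (add T Q, T (¬S ↔ ¬P)):
        T (T ∨ U): β-rule — branch into T T  //  T U.
          branch 1.1.1 (add T T):
            T (¬S ↔ ¬P): β-rule — branch into T ¬S, T ¬P  //  F ¬S, F ¬P.
              branch 1.1.1.1 (add T ¬S, T ¬P):
                ○ open, literals {P=false, Q=true, S=false, T=true, U=false}.
              branch 1.1.1.2 (add F ¬S, F ¬P):
                ○ open, literals {P=true, Q=true, S=true, T=true, U=false}.
          branch 1.1.2 (add T U):
            × closes — contains both U and ¬U.
      branch 1.2 (add F Q, F (¬S ↔ ¬P)):
        T (T ∨ U): β-rule — branch into T T  //  T U.
          branch 1.2.1 (add T T):
            F (¬S ↔ ¬P): β-rule — branch into T ¬S, F ¬P  //  F ¬S, T ¬P.
              branch 1.2.1.1 (add T ¬S, F ¬P):
                ○ open, literals {P=true, Q=false, S=false, T=true, U=false}.
              branch 1.2.1.2 (add F ¬S, T ¬P):
                ○ open, literals {P=false, Q=false, S=true, T=true, U=false}.
          branch 1.2.2 (add T U):
            × closes — contains both U and ¬U.
  branch 2 (add T (P ∧ ((P → P) → (P ↔ T)))):
    T (P ∧ ((P → P) → (P ↔ T))): α-rule — add T P, T ((P → P) → (P ↔ T)).
    T (Q ↔ (¬S ↔ ¬P)): β-rule — branch into T Q, T (¬S ↔ ¬P)  //  F Q, F (¬S ↔ ¬P).
      branch 2.1 (add T Q, T (¬S ↔ ¬P)):
        T ((P → P) → (P ↔ T)): β-rule — branch into F (P → P)  //  T (P ↔ T).
          branch 2.1.1 (add F (P → P)):
            F (P → P): α-rule — add T P, F P.
            × closes — contains both P and ¬P.
          branch 2.1.2 (add T (P ↔ T)):
            T (¬S ↔ ¬P): β-rule — branch into T ¬S, T ¬P  //  F ¬S, F ¬P.
              branch 2.1.2.1 (add T ¬S, T ¬P):
                × closes — contains both P and ¬P.
              branch 2.1.2.2 (add F ¬S, F ¬P):
                T (P ↔ T): β-rule — branch into T P, T T  //  F P, F T.
                  branch 2.1.2.2.1 (add T P, T T):
                    ○ open, literals {P=true, Q=true, S=true, T=true, U=false}.
                  branch 2.1.2.2.2 (add F P, F T):
                    × closes — contains both P and ¬P.
      branch 2.2 (add F Q, F (¬S ↔ ¬P)):
        T ((P → P) → (P ↔ T)): β-rule — branch into F (P → P)  //  T (P ↔ T).
          branch 2.2.1 (add F (P → P)):
            F (P → P): α-rule — add T P, F P.
            × closes — contains both P and ¬P.
          branch 2.2.2 (add T (P ↔ T)):
            F (¬S ↔ ¬P): β-rule — branch into T ¬S, F ¬P  //  F ¬S, T ¬P.
              branch 2.2.2.1 (add T ¬S, F ¬P):
                T (P ↔ T): β-rule — branch into T P, T T  //  F P, F T.
                  branch 2.2.2.1.1 (add T P, T T):
                    ○ open, literals {P=true, Q=false, S=false, T=true, U=false}.
                  branch 2.2.2.1.2 (add F P, F T):
                    × closes — contains both P and ¬P.
              branch 2.2.2.2 (add F ¬S, T ¬P):
                × closes — contains both P and ¬P.
8 branches closed, 6 open.
Each open branch fixes some atoms; the unmentioned ones are free. Counting distinct full assignments: branch {P=false, Q=true, S=false, T=true, U=false} (R) contributes 2 new; branch {P=true, Q=true, S=true, T=true, U=false} (R) contributes 2 new; branch {P=true, Q=false, S=false, T=true, U=false} (R) contributes 2 new; branch {P=false, Q=false, S=true, T=true, U=false} (R) contributes 2 new; branch {P=true, Q=true, S=true, T=true, U=false} (R) contributes 0 new; branch {P=true, Q=false, S=false, T=true, U=false} (R) contributes 0 new. Total: 8.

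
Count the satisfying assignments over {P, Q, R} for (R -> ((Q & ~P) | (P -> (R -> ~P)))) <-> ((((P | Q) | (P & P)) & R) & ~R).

2

Initial set: {((R -> ((Q & ~P) | (P -> (R -> ~P)))) <-> ((((P | Q) | (P & P)) & R) & ~R))}.
((R -> ((Q & ~P) | (P -> (R -> ~P)))) <-> ((((P | Q) | (P & P)) & R) & ~R)): β-rule — branch into (R -> ((Q & ~P) | (P -> (R -> ~P)))), ((((P | Q) | (P & P)) & R) & ~R)  //  ~(R -> ((Q & ~P) | (P -> (R -> ~P)))), ~((((P | Q) | (P & P)) & R) & ~R).
  branch 1 (add (R -> ((Q & ~P) | (P -> (R -> ~P)))), ((((P | Q) | (P & P)) & R) & ~R)):
    ((((P | Q) | (P & P)) & R) & ~R): α-rule — add (((P | Q) | (P & P)) & R), ~R.
    (((P | Q) | (P & P)) & R): α-rule — add ((P | Q) | (P & P)), R.
    × closes — contains both R and ~R.
  branch 2 (add ~(R -> ((Q & ~P) | (P -> (R -> ~P)))), ~((((P | Q) | (P & P)) & R) & ~R)):
    ~(R -> ((Q & ~P) | (P -> (R -> ~P)))): α-rule — add R, ~((Q & ~P) | (P -> (R -> ~P))).
    ~((Q & ~P) | (P -> (R -> ~P))): α-rule — add ~(Q & ~P), ~(P -> (R -> ~P)).
    ~(P -> (R -> ~P)): α-rule — add P, ~(R -> ~P).
    ~(R -> ~P): α-rule — add R, ~~P.
    ~((((P | Q) | (P & P)) & R) & ~R): β-rule — branch into ~(((P | Q) | (P & P)) & R)  //  ~~R.
      branch 2.1 (add ~(((P | Q) | (P & P)) & R)):
        ~(Q & ~P): β-rule — branch into ~Q  //  ~~P.
          branch 2.1.1 (add ~Q):
            ~(((P | Q) | (P & P)) & R): β-rule — branch into ~((P | Q) | (P & P))  //  ~R.
              branch 2.1.1.1 (add ~((P | Q) | (P & P))):
                ~((P | Q) | (P & P)): α-rule — add ~(P | Q), ~(P & P).
                ~(P | Q): α-rule — add ~P, ~Q.
                × closes — contains both P and ~P.
              branch 2.1.1.2 (add ~R):
                × closes — contains both R and ~R.
          branch 2.1.2 (add ~~P):
            ~(((P | Q) | (P & P)) & R): β-rule — branch into ~((P | Q) | (P & P))  //  ~R.
              branch 2.1.2.1 (add ~((P | Q) | (P & P))):
                ~((P | Q) | (P & P)): α-rule — add ~(P | Q), ~(P & P).
                ~(P | Q): α-rule — add ~P, ~Q.
                × closes — contains both P and ~P.
              branch 2.1.2.2 (add ~R):
                × closes — contains both R and ~R.
      branch 2.2 (add ~~R):
        ~(Q & ~P): β-rule — branch into ~Q  //  ~~P.
          branch 2.2.1 (add ~Q):
            ○ open, literals {P=1, Q=0, R=1}.
          branch 2.2.2 (add ~~P):
            ○ open, literals {P=1, R=1}.
5 branches closed, 2 open.
Each open branch fixes some atoms; the unmentioned ones are free. Counting distinct full assignments: branch {P=1, Q=0, R=1} (none free) contributes 1 new; branch {P=1, R=1} (Q) contributes 1 new. Total: 2.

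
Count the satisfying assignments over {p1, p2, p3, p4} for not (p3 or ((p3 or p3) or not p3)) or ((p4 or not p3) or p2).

14

Initial set: {(not (p3 or ((p3 or p3) or not p3)) or ((p4 or not p3) or p2))}.
(not (p3 or ((p3 or p3) or not p3)) or ((p4 or not p3) or p2)): β-rule — branch into not (p3 or ((p3 or p3) or not p3))  //  ((p4 or not p3) or p2).
  branch 1 (add not (p3 or ((p3 or p3) or not p3))):
    not (p3 or ((p3 or p3) or not p3)): α-rule — add not p3, not ((p3 or p3) or not p3).
    not ((p3 or p3) or not p3): α-rule — add not (p3 or p3), not not p3.
    × closes — contains both p3 and not p3.
  branch 2 (add ((p4 or not p3) or p2)):
    ((p4 or not p3) or p2): β-rule — branch into (p4 or not p3)  //  p2.
      branch 2.1 (add (p4 or not p3)):
        (p4 or not p3): β-rule — branch into p4  //  not p3.
          branch 2.1.1 (add p4):
            ○ open, literals {p4=T}.
          branch 2.1.2 (add not p3):
            ○ open, literals {p3=F}.
      branch 2.2 (add p2):
        ○ open, literals {p2=T}.
1 branch closed, 3 open.
Each open branch fixes some atoms; the unmentioned ones are free. Counting distinct full assignments: branch {p4=T} (p1, p2, p3) contributes 8 new; branch {p3=F} (p1, p2, p4) contributes 4 new; branch {p2=T} (p1, p3, p4) contributes 2 new. Total: 14.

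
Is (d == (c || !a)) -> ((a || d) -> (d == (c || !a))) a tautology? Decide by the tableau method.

Assume the negation and expand:
Initial set: {!((d == (c || !a)) -> ((a || d) -> (d == (c || !a))))}.
!((d == (c || !a)) -> ((a || d) -> (d == (c || !a)))): α-rule — add (d == (c || !a)), !((a || d) -> (d == (c || !a))).
!((a || d) -> (d == (c || !a))): α-rule — add (a || d), !(d == (c || !a)).
(d == (c || !a)): β-rule — branch into d, (c || !a)  //  !d, !(c || !a).
  branch 1 (add d, (c || !a)):
    (a || d): β-rule — branch into a  //  d.
      branch 1.1 (add a):
        !(d == (c || !a)): β-rule — branch into d, !(c || !a)  //  !d, (c || !a).
          branch 1.1.1 (add d, !(c || !a)):
            !(c || !a): α-rule — add !c, !!a.
            (c || !a): β-rule — branch into c  //  !a.
              branch 1.1.1.1 (add c):
                × closes — contains both c and !c.
              branch 1.1.1.2 (add !a):
                × closes — contains both a and !a.
          branch 1.1.2 (add !d, (c || !a)):
            × closes — contains both d and !d.
      branch 1.2 (add d):
        !(d == (c || !a)): β-rule — branch into d, !(c || !a)  //  !d, (c || !a).
          branch 1.2.1 (add d, !(c || !a)):
            !(c || !a): α-rule — add !c, !!a.
            (c || !a): β-rule — branch into c  //  !a.
              branch 1.2.1.1 (add c):
                × closes — contains both c and !c.
              branch 1.2.1.2 (add !a):
                × closes — contains both a and !a.
          branch 1.2.2 (add !d, (c || !a)):
            × closes — contains both d and !d.
  branch 2 (add !d, !(c || !a)):
    !(c || !a): α-rule — add !c, !!a.
    (a || d): β-rule — branch into a  //  d.
      branch 2.1 (add a):
        !(d == (c || !a)): β-rule — branch into d, !(c || !a)  //  !d, (c || !a).
          branch 2.1.1 (add d, !(c || !a)):
            × closes — contains both d and !d.
          branch 2.1.2 (add !d, (c || !a)):
            (c || !a): β-rule — branch into c  //  !a.
              branch 2.1.2.1 (add c):
                × closes — contains both c and !c.
              branch 2.1.2.2 (add !a):
                × closes — contains both a and !a.
      branch 2.2 (add d):
        × closes — contains both d and !d.
All 10 branches close.
Every branch closed, so the negation is unsatisfiable and the formula is valid.

Valid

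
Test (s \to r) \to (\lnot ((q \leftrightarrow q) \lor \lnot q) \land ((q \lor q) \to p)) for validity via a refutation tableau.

Not valid

Assume the negation and expand:
Initial set: {F ((s \to r) \to (\lnot ((q \leftrightarrow q) \lor \lnot q) \land ((q \lor q) \to p)))}.
F ((s \to r) \to (\lnot ((q \leftrightarrow q) \lor \lnot q) \land ((q \lor q) \to p))): α-rule — add T (s \to r), F (\lnot ((q \leftrightarrow q) \lor \lnot q) \land ((q \lor q) \to p)).
T (s \to r): β-rule — branch into F s  //  T r.
  branch 1 (add F s):
    F (\lnot ((q \leftrightarrow q) \lor \lnot q) \land ((q \lor q) \to p)): β-rule — branch into F \lnot ((q \leftrightarrow q) \lor \lnot q)  //  F ((q \lor q) \to p).
      branch 1.1 (add F \lnot ((q \leftrightarrow q) \lor \lnot q)):
        F \lnot ((q \leftrightarrow q) \lor \lnot q): β-rule — branch into T (q \leftrightarrow q)  //  T \lnot q.
          branch 1.1.1 (add T (q \leftrightarrow q)):
            T (q \leftrightarrow q): β-rule — branch into T q, T q  //  F q, F q.
              branch 1.1.1.1 (add T q, T q):
                ○ open, literals {q=T, s=F}.
              branch 1.1.1.2 (add F q, F q):
                ○ open, literals {q=F, s=F}.
          branch 1.1.2 (add T \lnot q):
            ○ open, literals {q=F, s=F}.
      branch 1.2 (add F ((q \lor q) \to p)):
        F ((q \lor q) \to p): α-rule — add T (q \lor q), F p.
        T (q \lor q): β-rule — branch into T q  //  T q.
          branch 1.2.1 (add T q):
            ○ open, literals {p=F, q=T, s=F}.
          branch 1.2.2 (add T q):
            ○ open, literals {p=F, q=T, s=F}.
  branch 2 (add T r):
    F (\lnot ((q \leftrightarrow q) \lor \lnot q) \land ((q \lor q) \to p)): β-rule — branch into F \lnot ((q \leftrightarrow q) \lor \lnot q)  //  F ((q \lor q) \to p).
      branch 2.1 (add F \lnot ((q \leftrightarrow q) \lor \lnot q)):
        F \lnot ((q \leftrightarrow q) \lor \lnot q): β-rule — branch into T (q \leftrightarrow q)  //  T \lnot q.
          branch 2.1.1 (add T (q \leftrightarrow q)):
            T (q \leftrightarrow q): β-rule — branch into T q, T q  //  F q, F q.
              branch 2.1.1.1 (add T q, T q):
                ○ open, literals {q=T, r=T}.
              branch 2.1.1.2 (add F q, F q):
                ○ open, literals {q=F, r=T}.
          branch 2.1.2 (add T \lnot q):
            ○ open, literals {q=F, r=T}.
      branch 2.2 (add F ((q \lor q) \to p)):
        F ((q \lor q) \to p): α-rule — add T (q \lor q), F p.
        T (q \lor q): β-rule — branch into T q  //  T q.
          branch 2.2.1 (add T q):
            ○ open, literals {p=F, q=T, r=T}.
          branch 2.2.2 (add T q):
            ○ open, literals {p=F, q=T, r=T}.
0 branches closed, 10 open.
An open branch gives a countermodel: q=T, s=F (unmentioned atoms arbitrary); under it the original formula is false.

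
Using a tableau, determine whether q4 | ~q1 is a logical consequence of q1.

No

Initial set: {q1; ~(q4 | ~q1)}.
~(q4 | ~q1): α-rule — add ~q4, ~~q1.
○ open, literals {q1=true, q4=false}.
0 branches closed, 1 open.
An open branch gives a countermodel: q1=true, q4=false (unmentioned atoms arbitrary); the premises hold there but the conclusion fails.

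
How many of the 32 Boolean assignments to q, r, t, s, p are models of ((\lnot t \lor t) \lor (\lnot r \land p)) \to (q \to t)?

24

Initial set: {(((\lnot t \lor t) \lor (\lnot r \land p)) \to (q \to t))}.
(((\lnot t \lor t) \lor (\lnot r \land p)) \to (q \to t)): β-rule — branch into \lnot ((\lnot t \lor t) \lor (\lnot r \land p))  //  (q \to t).
  branch 1 (add \lnot ((\lnot t \lor t) \lor (\lnot r \land p))):
    \lnot ((\lnot t \lor t) \lor (\lnot r \land p)): α-rule — add \lnot (\lnot t \lor t), \lnot (\lnot r \land p).
    \lnot (\lnot t \lor t): α-rule — add \lnot \lnot t, \lnot t.
    × closes — contains both t and \lnot t.
  branch 2 (add (q \to t)):
    (q \to t): β-rule — branch into \lnot q  //  t.
      branch 2.1 (add \lnot q):
        ○ open, literals {q=F}.
      branch 2.2 (add t):
        ○ open, literals {t=T}.
1 branch closed, 2 open.
Each open branch fixes some atoms; the unmentioned ones are free. Counting distinct full assignments: branch {q=F} (r, t, s, p) contributes 16 new; branch {t=T} (q, r, s, p) contributes 8 new. Total: 24.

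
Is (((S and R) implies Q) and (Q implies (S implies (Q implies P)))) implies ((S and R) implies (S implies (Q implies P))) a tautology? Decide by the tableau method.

Valid

Assume the negation and expand:
Initial set: {not ((((S and R) implies Q) and (Q implies (S implies (Q implies P)))) implies ((S and R) implies (S implies (Q implies P))))}.
not ((((S and R) implies Q) and (Q implies (S implies (Q implies P)))) implies ((S and R) implies (S implies (Q implies P)))): α-rule — add (((S and R) implies Q) and (Q implies (S implies (Q implies P)))), not ((S and R) implies (S implies (Q implies P))).
(((S and R) implies Q) and (Q implies (S implies (Q implies P)))): α-rule — add ((S and R) implies Q), (Q implies (S implies (Q implies P))).
not ((S and R) implies (S implies (Q implies P))): α-rule — add (S and R), not (S implies (Q implies P)).
(S and R): α-rule — add S, R.
not (S implies (Q implies P)): α-rule — add S, not (Q implies P).
not (Q implies P): α-rule — add Q, not P.
((S and R) implies Q): β-rule — branch into not (S and R)  //  Q.
  branch 1 (add not (S and R)):
    (Q implies (S implies (Q implies P))): β-rule — branch into not Q  //  (S implies (Q implies P)).
      branch 1.1 (add not Q):
        × closes — contains both Q and not Q.
      branch 1.2 (add (S implies (Q implies P))):
        not (S and R): β-rule — branch into not S  //  not R.
          branch 1.2.1 (add not S):
            × closes — contains both S and not S.
          branch 1.2.2 (add not R):
            × closes — contains both R and not R.
  branch 2 (add Q):
    (Q implies (S implies (Q implies P))): β-rule — branch into not Q  //  (S implies (Q implies P)).
      branch 2.1 (add not Q):
        × closes — contains both Q and not Q.
      branch 2.2 (add (S implies (Q implies P))):
        (S implies (Q implies P)): β-rule — branch into not S  //  (Q implies P).
          branch 2.2.1 (add not S):
            × closes — contains both S and not S.
          branch 2.2.2 (add (Q implies P)):
            (Q implies P): β-rule — branch into not Q  //  P.
              branch 2.2.2.1 (add not Q):
                × closes — contains both Q and not Q.
              branch 2.2.2.2 (add P):
                × closes — contains both P and not P.
All 7 branches close.
Every branch closed, so the negation is unsatisfiable and the formula is valid.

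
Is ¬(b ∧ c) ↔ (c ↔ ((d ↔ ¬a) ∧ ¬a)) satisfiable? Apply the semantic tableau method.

Initial set: {T (¬(b ∧ c) ↔ (c ↔ ((d ↔ ¬a) ∧ ¬a)))}.
T (¬(b ∧ c) ↔ (c ↔ ((d ↔ ¬a) ∧ ¬a))): β-rule — branch into T ¬(b ∧ c), T (c ↔ ((d ↔ ¬a) ∧ ¬a))  //  F ¬(b ∧ c), F (c ↔ ((d ↔ ¬a) ∧ ¬a)).
  branch 1 (add T ¬(b ∧ c), T (c ↔ ((d ↔ ¬a) ∧ ¬a))):
    T ¬(b ∧ c): β-rule — branch into F b  //  F c.
      branch 1.1 (add F b):
        T (c ↔ ((d ↔ ¬a) ∧ ¬a)): β-rule — branch into T c, T ((d ↔ ¬a) ∧ ¬a)  //  F c, F ((d ↔ ¬a) ∧ ¬a).
          branch 1.1.1 (add T c, T ((d ↔ ¬a) ∧ ¬a)):
            T ((d ↔ ¬a) ∧ ¬a): α-rule — add T (d ↔ ¬a), T ¬a.
            T (d ↔ ¬a): β-rule — branch into T d, T ¬a  //  F d, F ¬a.
              branch 1.1.1.1 (add T d, T ¬a):
                ○ open, literals {a=0, b=0, c=1, d=1}.
              branch 1.1.1.2 (add F d, F ¬a):
                × closes — contains both a and ¬a.
          branch 1.1.2 (add F c, F ((d ↔ ¬a) ∧ ¬a)):
            F ((d ↔ ¬a) ∧ ¬a): β-rule — branch into F (d ↔ ¬a)  //  F ¬a.
              branch 1.1.2.1 (add F (d ↔ ¬a)):
                F (d ↔ ¬a): β-rule — branch into T d, F ¬a  //  F d, T ¬a.
                  branch 1.1.2.1.1 (add T d, F ¬a):
                    ○ open, literals {a=1, b=0, c=0, d=1}.
                  branch 1.1.2.1.2 (add F d, T ¬a):
                    ○ open, literals {a=0, b=0, c=0, d=0}.
              branch 1.1.2.2 (add F ¬a):
                ○ open, literals {a=1, b=0, c=0}.
      branch 1.2 (add F c):
        T (c ↔ ((d ↔ ¬a) ∧ ¬a)): β-rule — branch into T c, T ((d ↔ ¬a) ∧ ¬a)  //  F c, F ((d ↔ ¬a) ∧ ¬a).
          branch 1.2.1 (add T c, T ((d ↔ ¬a) ∧ ¬a)):
            × closes — contains both c and ¬c.
          branch 1.2.2 (add F c, F ((d ↔ ¬a) ∧ ¬a)):
            F ((d ↔ ¬a) ∧ ¬a): β-rule — branch into F (d ↔ ¬a)  //  F ¬a.
              branch 1.2.2.1 (add F (d ↔ ¬a)):
                F (d ↔ ¬a): β-rule — branch into T d, F ¬a  //  F d, T ¬a.
                  branch 1.2.2.1.1 (add T d, F ¬a):
                    ○ open, literals {a=1, c=0, d=1}.
                  branch 1.2.2.1.2 (add F d, T ¬a):
                    ○ open, literals {a=0, c=0, d=0}.
              branch 1.2.2.2 (add F ¬a):
                ○ open, literals {a=1, c=0}.
  branch 2 (add F ¬(b ∧ c), F (c ↔ ((d ↔ ¬a) ∧ ¬a))):
    F ¬(b ∧ c): α-rule — add T b, T c.
    F (c ↔ ((d ↔ ¬a) ∧ ¬a)): β-rule — branch into T c, F ((d ↔ ¬a) ∧ ¬a)  //  F c, T ((d ↔ ¬a) ∧ ¬a).
      branch 2.1 (add T c, F ((d ↔ ¬a) ∧ ¬a)):
        F ((d ↔ ¬a) ∧ ¬a): β-rule — branch into F (d ↔ ¬a)  //  F ¬a.
          branch 2.1.1 (add F (d ↔ ¬a)):
            F (d ↔ ¬a): β-rule — branch into T d, F ¬a  //  F d, T ¬a.
              branch 2.1.1.1 (add T d, F ¬a):
                ○ open, literals {a=1, b=1, c=1, d=1}.
              branch 2.1.1.2 (add F d, T ¬a):
                ○ open, literals {a=0, b=1, c=1, d=0}.
          branch 2.1.2 (add F ¬a):
            ○ open, literals {a=1, b=1, c=1}.
      branch 2.2 (add F c, T ((d ↔ ¬a) ∧ ¬a)):
        × closes — contains both c and ¬c.
3 branches closed, 10 open.
An open branch gives a satisfying assignment: a=0, b=0, c=1, d=1.

Satisfiable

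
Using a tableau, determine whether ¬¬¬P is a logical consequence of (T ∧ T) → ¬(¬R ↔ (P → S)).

Initial set: {T ((T ∧ T) → ¬(¬R ↔ (P → S))); F ¬¬¬P}.
F ¬¬¬P: drop double negation, giving F ¬P.
T ((T ∧ T) → ¬(¬R ↔ (P → S))): β-rule — branch into F (T ∧ T)  //  T ¬(¬R ↔ (P → S)).
  branch 1 (add F (T ∧ T)):
    F (T ∧ T): β-rule — branch into F T  //  F T.
      branch 1.1 (add F T):
        ○ open, literals {P=T, T=F}.
      branch 1.2 (add F T):
        ○ open, literals {P=T, T=F}.
  branch 2 (add T ¬(¬R ↔ (P → S))):
    T ¬(¬R ↔ (P → S)): β-rule — branch into T ¬R, F (P → S)  //  F ¬R, T (P → S).
      branch 2.1 (add T ¬R, F (P → S)):
        F (P → S): α-rule — add T P, F S.
        ○ open, literals {P=T, R=F, S=F}.
      branch 2.2 (add F ¬R, T (P → S)):
        T (P → S): β-rule — branch into F P  //  T S.
          branch 2.2.1 (add F P):
            × closes — contains both P and ¬P.
          branch 2.2.2 (add T S):
            ○ open, literals {P=T, R=T, S=T}.
1 branch closed, 4 open.
An open branch gives a countermodel: P=T, T=F (unmentioned atoms arbitrary); the premises hold there but the conclusion fails.

No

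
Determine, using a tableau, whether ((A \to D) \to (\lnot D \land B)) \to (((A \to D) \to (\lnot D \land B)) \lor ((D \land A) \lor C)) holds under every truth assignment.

Assume the negation and expand:
Initial set: {F (((A \to D) \to (\lnot D \land B)) \to (((A \to D) \to (\lnot D \land B)) \lor ((D \land A) \lor C)))}.
F (((A \to D) \to (\lnot D \land B)) \to (((A \to D) \to (\lnot D \land B)) \lor ((D \land A) \lor C))): α-rule — add T ((A \to D) \to (\lnot D \land B)), F (((A \to D) \to (\lnot D \land B)) \lor ((D \land A) \lor C)).
F (((A \to D) \to (\lnot D \land B)) \lor ((D \land A) \lor C)): α-rule — add F ((A \to D) \to (\lnot D \land B)), F ((D \land A) \lor C).
F ((A \to D) \to (\lnot D \land B)): α-rule — add T (A \to D), F (\lnot D \land B).
F ((D \land A) \lor C): α-rule — add F (D \land A), F C.
T ((A \to D) \to (\lnot D \land B)): β-rule — branch into F (A \to D)  //  T (\lnot D \land B).
  branch 1 (add F (A \to D)):
    F (A \to D): α-rule — add T A, F D.
    T (A \to D): β-rule — branch into F A  //  T D.
      branch 1.1 (add F A):
        × closes — contains both A and \lnot A.
      branch 1.2 (add T D):
        × closes — contains both D and \lnot D.
  branch 2 (add T (\lnot D \land B)):
    T (\lnot D \land B): α-rule — add T \lnot D, T B.
    T (A \to D): β-rule — branch into F A  //  T D.
      branch 2.1 (add F A):
        F (\lnot D \land B): β-rule — branch into F \lnot D  //  F B.
          branch 2.1.1 (add F \lnot D):
            × closes — contains both D and \lnot D.
          branch 2.1.2 (add F B):
            × closes — contains both B and \lnot B.
      branch 2.2 (add T D):
        × closes — contains both D and \lnot D.
All 5 branches close.
Every branch closed, so the negation is unsatisfiable and the formula is valid.

Valid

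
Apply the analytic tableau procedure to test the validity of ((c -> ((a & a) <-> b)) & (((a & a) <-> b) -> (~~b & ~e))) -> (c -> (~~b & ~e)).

Assume the negation and expand:
Initial set: {~(((c -> ((a & a) <-> b)) & (((a & a) <-> b) -> (~~b & ~e))) -> (c -> (~~b & ~e)))}.
~(((c -> ((a & a) <-> b)) & (((a & a) <-> b) -> (~~b & ~e))) -> (c -> (~~b & ~e))): α-rule — add ((c -> ((a & a) <-> b)) & (((a & a) <-> b) -> (~~b & ~e))), ~(c -> (~~b & ~e)).
((c -> ((a & a) <-> b)) & (((a & a) <-> b) -> (~~b & ~e))): α-rule — add (c -> ((a & a) <-> b)), (((a & a) <-> b) -> (~~b & ~e)).
~(c -> (~~b & ~e)): α-rule — add c, ~(~~b & ~e).
(c -> ((a & a) <-> b)): β-rule — branch into ~c  //  ((a & a) <-> b).
  branch 1 (add ~c):
    × closes — contains both c and ~c.
  branch 2 (add ((a & a) <-> b)):
    (((a & a) <-> b) -> (~~b & ~e)): β-rule — branch into ~((a & a) <-> b)  //  (~~b & ~e).
      branch 2.1 (add ~((a & a) <-> b)):
        ~(~~b & ~e): β-rule — branch into ~~~b  //  ~~e.
          branch 2.1.1 (add ~~~b):
            ~~~b: drop double negation, giving ~b.
            ((a & a) <-> b): β-rule — branch into (a & a), b  //  ~(a & a), ~b.
              branch 2.1.1.1 (add (a & a), b):
                × closes — contains both b and ~b.
              branch 2.1.1.2 (add ~(a & a), ~b):
                ~((a & a) <-> b): β-rule — branch into (a & a), ~b  //  ~(a & a), b.
                  branch 2.1.1.2.1 (add (a & a), ~b):
                    (a & a): α-rule — add a, a.
                    ~(a & a): β-rule — branch into ~a  //  ~a.
                      branch 2.1.1.2.1.1 (add ~a):
                        × closes — contains both a and ~a.
                      branch 2.1.1.2.1.2 (add ~a):
                        × closes — contains both a and ~a.
                  branch 2.1.1.2.2 (add ~(a & a), b):
                    × closes — contains both b and ~b.
          branch 2.1.2 (add ~~e):
            ((a & a) <-> b): β-rule — branch into (a & a), b  //  ~(a & a), ~b.
              branch 2.1.2.1 (add (a & a), b):
                (a & a): α-rule — add a, a.
                ~((a & a) <-> b): β-rule — branch into (a & a), ~b  //  ~(a & a), b.
                  branch 2.1.2.1.1 (add (a & a), ~b):
                    × closes — contains both b and ~b.
                  branch 2.1.2.1.2 (add ~(a & a), b):
                    ~(a & a): β-rule — branch into ~a  //  ~a.
                      branch 2.1.2.1.2.1 (add ~a):
                        × closes — contains both a and ~a.
                      branch 2.1.2.1.2.2 (add ~a):
                        × closes — contains both a and ~a.
              branch 2.1.2.2 (add ~(a & a), ~b):
                ~((a & a) <-> b): β-rule — branch into (a & a), ~b  //  ~(a & a), b.
                  branch 2.1.2.2.1 (add (a & a), ~b):
                    (a & a): α-rule — add a, a.
                    ~(a & a): β-rule — branch into ~a  //  ~a.
                      branch 2.1.2.2.1.1 (add ~a):
                        × closes — contains both a and ~a.
                      branch 2.1.2.2.1.2 (add ~a):
                        × closes — contains both a and ~a.
                  branch 2.1.2.2.2 (add ~(a & a), b):
                    × closes — contains both b and ~b.
      branch 2.2 (add (~~b & ~e)):
        (~~b & ~e): α-rule — add ~~b, ~e.
        ~~b: drop double negation, giving b.
        ~(~~b & ~e): β-rule — branch into ~~~b  //  ~~e.
          branch 2.2.1 (add ~~~b):
            ~~~b: drop double negation, giving ~b.
            × closes — contains both b and ~b.
          branch 2.2.2 (add ~~e):
            × closes — contains both e and ~e.
All 13 branches close.
Every branch closed, so the negation is unsatisfiable and the formula is valid.

Valid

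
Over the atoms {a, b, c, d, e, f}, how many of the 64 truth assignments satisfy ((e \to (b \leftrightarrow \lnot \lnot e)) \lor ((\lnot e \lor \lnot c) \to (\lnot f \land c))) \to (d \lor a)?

50

Initial set: {(((e \to (b \leftrightarrow \lnot \lnot e)) \lor ((\lnot e \lor \lnot c) \to (\lnot f \land c))) \to (d \lor a))}.
(((e \to (b \leftrightarrow \lnot \lnot e)) \lor ((\lnot e \lor \lnot c) \to (\lnot f \land c))) \to (d \lor a)): β-rule — branch into \lnot ((e \to (b \leftrightarrow \lnot \lnot e)) \lor ((\lnot e \lor \lnot c) \to (\lnot f \land c)))  //  (d \lor a).
  branch 1 (add \lnot ((e \to (b \leftrightarrow \lnot \lnot e)) \lor ((\lnot e \lor \lnot c) \to (\lnot f \land c)))):
    \lnot ((e \to (b \leftrightarrow \lnot \lnot e)) \lor ((\lnot e \lor \lnot c) \to (\lnot f \land c))): α-rule — add \lnot (e \to (b \leftrightarrow \lnot \lnot e)), \lnot ((\lnot e \lor \lnot c) \to (\lnot f \land c)).
    \lnot (e \to (b \leftrightarrow \lnot \lnot e)): α-rule — add e, \lnot (b \leftrightarrow \lnot \lnot e).
    \lnot ((\lnot e \lor \lnot c) \to (\lnot f \land c)): α-rule — add (\lnot e \lor \lnot c), \lnot (\lnot f \land c).
    \lnot (b \leftrightarrow \lnot \lnot e): β-rule — branch into b, \lnot \lnot \lnot e  //  \lnot b, \lnot \lnot e.
      branch 1.1 (add b, \lnot \lnot \lnot e):
        \lnot \lnot \lnot e: drop double negation, giving \lnot e.
        × closes — contains both e and \lnot e.
      branch 1.2 (add \lnot b, \lnot \lnot e):
        \lnot \lnot e: drop double negation, giving e.
        (\lnot e \lor \lnot c): β-rule — branch into \lnot e  //  \lnot c.
          branch 1.2.1 (add \lnot e):
            × closes — contains both e and \lnot e.
          branch 1.2.2 (add \lnot c):
            \lnot (\lnot f \land c): β-rule — branch into \lnot \lnot f  //  \lnot c.
              branch 1.2.2.1 (add \lnot \lnot f):
                ○ open, literals {b=false, c=false, e=true, f=true}.
              branch 1.2.2.2 (add \lnot c):
                ○ open, literals {b=false, c=false, e=true}.
  branch 2 (add (d \lor a)):
    (d \lor a): β-rule — branch into d  //  a.
      branch 2.1 (add d):
        ○ open, literals {d=true}.
      branch 2.2 (add a):
        ○ open, literals {a=true}.
2 branches closed, 4 open.
Each open branch fixes some atoms; the unmentioned ones are free. Counting distinct full assignments: branch {b=false, c=false, e=true, f=true} (a, d) contributes 4 new; branch {b=false, c=false, e=true} (a, d, f) contributes 4 new; branch {d=true} (a, b, c, e, f) contributes 28 new; branch {a=true} (b, c, d, e, f) contributes 14 new. Total: 50.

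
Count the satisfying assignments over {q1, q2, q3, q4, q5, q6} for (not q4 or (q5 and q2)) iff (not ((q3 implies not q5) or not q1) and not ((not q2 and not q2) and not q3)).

Initial set: {T ((not q4 or (q5 and q2)) iff (not ((q3 implies not q5) or not q1) and not ((not q2 and not q2) and not q3)))}.
T ((not q4 or (q5 and q2)) iff (not ((q3 implies not q5) or not q1) and not ((not q2 and not q2) and not q3))): β-rule — branch into T (not q4 or (q5 and q2)), T (not ((q3 implies not q5) or not q1) and not ((not q2 and not q2) and not q3))  //  F (not q4 or (q5 and q2)), F (not ((q3 implies not q5) or not q1) and not ((not q2 and not q2) and not q3)).
  branch 1 (add T (not q4 or (q5 and q2)), T (not ((q3 implies not q5) or not q1) and not ((not q2 and not q2) and not q3))):
    T (not ((q3 implies not q5) or not q1) and not ((not q2 and not q2) and not q3)): α-rule — add T not ((q3 implies not q5) or not q1), T not ((not q2 and not q2) and not q3).
    T not ((q3 implies not q5) or not q1): α-rule — add F (q3 implies not q5), F not q1.
    F (q3 implies not q5): α-rule — add T q3, F not q5.
    T (not q4 or (q5 and q2)): β-rule — branch into T not q4  //  T (q5 and q2).
      branch 1.1 (add T not q4):
        T not ((not q2 and not q2) and not q3): β-rule — branch into F (not q2 and not q2)  //  F not q3.
          branch 1.1.1 (add F (not q2 and not q2)):
            F (not q2 and not q2): β-rule — branch into F not q2  //  F not q2.
              branch 1.1.1.1 (add F not q2):
                ○ open, literals {q1=true, q2=true, q3=true, q4=false, q5=true}.
              branch 1.1.1.2 (add F not q2):
                ○ open, literals {q1=true, q2=true, q3=true, q4=false, q5=true}.
          branch 1.1.2 (add F not q3):
            ○ open, literals {q1=true, q3=true, q4=false, q5=true}.
      branch 1.2 (add T (q5 and q2)):
        T (q5 and q2): α-rule — add T q5, T q2.
        T not ((not q2 and not q2) and not q3): β-rule — branch into F (not q2 and not q2)  //  F not q3.
          branch 1.2.1 (add F (not q2 and not q2)):
            F (not q2 and not q2): β-rule — branch into F not q2  //  F not q2.
              branch 1.2.1.1 (add F not q2):
                ○ open, literals {q1=true, q2=true, q3=true, q5=true}.
              branch 1.2.1.2 (add F not q2):
                ○ open, literals {q1=true, q2=true, q3=true, q5=true}.
          branch 1.2.2 (add F not q3):
            ○ open, literals {q1=true, q2=true, q3=true, q5=true}.
  branch 2 (add F (not q4 or (q5 and q2)), F (not ((q3 implies not q5) or not q1) and not ((not q2 and not q2) and not q3))):
    F (not q4 or (q5 and q2)): α-rule — add F not q4, F (q5 and q2).
    F (not ((q3 implies not q5) or not q1) and not ((not q2 and not q2) and not q3)): β-rule — branch into F not ((q3 implies not q5) or not q1)  //  F not ((not q2 and not q2) and not q3).
      branch 2.1 (add F not ((q3 implies not q5) or not q1)):
        F (q5 and q2): β-rule — branch into F q5  //  F q2.
          branch 2.1.1 (add F q5):
            F not ((q3 implies not q5) or not q1): β-rule — branch into T (q3 implies not q5)  //  T not q1.
              branch 2.1.1.1 (add T (q3 implies not q5)):
                T (q3 implies not q5): β-rule — branch into F q3  //  T not q5.
                  branch 2.1.1.1.1 (add F q3):
                    ○ open, literals {q3=false, q4=true, q5=false}.
                  branch 2.1.1.1.2 (add T not q5):
                    ○ open, literals {q4=true, q5=false}.
              branch 2.1.1.2 (add T not q1):
                ○ open, literals {q1=false, q4=true, q5=false}.
          branch 2.1.2 (add F q2):
            F not ((q3 implies not q5) or not q1): β-rule — branch into T (q3 implies not q5)  //  T not q1.
              branch 2.1.2.1 (add T (q3 implies not q5)):
                T (q3 implies not q5): β-rule — branch into F q3  //  T not q5.
                  branch 2.1.2.1.1 (add F q3):
                    ○ open, literals {q2=false, q3=false, q4=true}.
                  branch 2.1.2.1.2 (add T not q5):
                    ○ open, literals {q2=false, q4=true, q5=false}.
              branch 2.1.2.2 (add T not q1):
                ○ open, literals {q1=false, q2=false, q4=true}.
      branch 2.2 (add F not ((not q2 and not q2) and not q3)):
        F not ((not q2 and not q2) and not q3): α-rule — add T (not q2 and not q2), T not q3.
        T (not q2 and not q2): α-rule — add T not q2, T not q2.
        F (q5 and q2): β-rule — branch into F q5  //  F q2.
          branch 2.2.1 (add F q5):
            ○ open, literals {q2=false, q3=false, q4=true, q5=false}.
          branch 2.2.2 (add F q2):
            ○ open, literals {q2=false, q3=false, q4=true}.
0 branches closed, 14 open.
Each open branch fixes some atoms; the unmentioned ones are free. Counting distinct full assignments: branch {q1=true, q2=true, q3=true, q4=false, q5=true} (q6) contributes 2 new; branch {q1=true, q2=true, q3=true, q4=false, q5=true} (q6) contributes 0 new; branch {q1=true, q3=true, q4=false, q5=true} (q2, q6) contributes 2 new; branch {q1=true, q2=true, q3=true, q5=true} (q4, q6) contributes 2 new; branch {q1=true, q2=true, q3=true, q5=true} (q4, q6) contributes 0 new; branch {q1=true, q2=true, q3=true, q5=true} (q4, q6) contributes 0 new; branch {q3=false, q4=true, q5=false} (q1, q2, q6) contributes 8 new; branch {q4=true, q5=false} (q1, q2, q3, q6) contributes 8 new; branch {q1=false, q4=true, q5=false} (q2, q3, q6) contributes 0 new; branch {q2=false, q3=false, q4=true} (q1, q5, q6) contributes 4 new; branch {q2=false, q4=true, q5=false} (q1, q3, q6) contributes 0 new; branch {q1=false, q2=false, q4=true} (q3, q5, q6) contributes 2 new; branch {q2=false, q3=false, q4=true, q5=false} (q1, q6) contributes 0 new; branch {q2=false, q3=false, q4=true} (q1, q5, q6) contributes 0 new. Total: 28.

28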